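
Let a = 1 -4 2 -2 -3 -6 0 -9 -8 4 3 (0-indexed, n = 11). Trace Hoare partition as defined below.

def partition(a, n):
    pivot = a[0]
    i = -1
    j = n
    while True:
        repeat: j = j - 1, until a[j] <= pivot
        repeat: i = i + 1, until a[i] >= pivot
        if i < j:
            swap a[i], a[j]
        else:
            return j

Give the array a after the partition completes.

-8 -4 -9 -2 -3 -6 0 2 1 4 3

pivot = a[0] = 1; i = -1, j = 11
j→8 (a[8]=-8≤1), i→0 (a[0]=1≥1); i<j, swap → -8 -4 2 -2 -3 -6 0 -9 1 4 3
j→7 (a[7]=-9≤1), i→2 (a[2]=2≥1); i<j, swap → -8 -4 -9 -2 -3 -6 0 2 1 4 3
j→6, i→7; i≥j, return j=6. a = -8 -4 -9 -2 -3 -6 0 2 1 4 3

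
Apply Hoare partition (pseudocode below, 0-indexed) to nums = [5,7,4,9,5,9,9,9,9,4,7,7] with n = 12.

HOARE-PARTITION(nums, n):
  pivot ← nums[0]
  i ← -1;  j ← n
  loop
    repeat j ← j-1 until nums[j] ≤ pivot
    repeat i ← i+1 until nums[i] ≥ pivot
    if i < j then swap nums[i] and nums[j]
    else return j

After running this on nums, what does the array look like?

pivot = nums[0] = 5; i = -1, j = 12
j→9 (nums[9]=4≤5), i→0 (nums[0]=5≥5); i<j, swap → [4,7,4,9,5,9,9,9,9,5,7,7]
j→4 (nums[4]=5≤5), i→1 (nums[1]=7≥5); i<j, swap → [4,5,4,9,7,9,9,9,9,5,7,7]
j→2, i→3; i≥j, return j=2. nums = [4,5,4,9,7,9,9,9,9,5,7,7]

[4,5,4,9,7,9,9,9,9,5,7,7]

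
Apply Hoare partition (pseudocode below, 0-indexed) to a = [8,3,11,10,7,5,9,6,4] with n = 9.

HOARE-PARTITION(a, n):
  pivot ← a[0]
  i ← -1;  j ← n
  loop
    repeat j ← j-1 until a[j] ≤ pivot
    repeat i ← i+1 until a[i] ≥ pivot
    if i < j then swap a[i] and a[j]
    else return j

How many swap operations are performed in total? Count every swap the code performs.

pivot=8
j stops at 8 (4), i stops at 0 (8); swap ⇒ [4,3,11,10,7,5,9,6,8]
j stops at 7 (6), i stops at 2 (11); swap ⇒ [4,3,6,10,7,5,9,11,8]
j stops at 5 (5), i stops at 3 (10); swap ⇒ [4,3,6,5,7,10,9,11,8]
j stops at 4, i stops at 5; i≥j ⇒ return 4. a=[4,3,6,5,7,10,9,11,8]

3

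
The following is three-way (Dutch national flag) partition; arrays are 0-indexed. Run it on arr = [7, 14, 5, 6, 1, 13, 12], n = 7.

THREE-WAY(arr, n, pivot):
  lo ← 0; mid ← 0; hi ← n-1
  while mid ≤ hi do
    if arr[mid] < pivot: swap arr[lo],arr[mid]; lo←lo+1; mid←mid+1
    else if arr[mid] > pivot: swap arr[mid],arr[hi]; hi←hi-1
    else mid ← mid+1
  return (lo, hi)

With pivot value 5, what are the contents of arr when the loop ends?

lo=0 mid=0 hi=6
7>5: swap(0,6), hi=5 ⇒ [12, 14, 5, 6, 1, 13, 7]
12>5: swap(0,5), hi=4 ⇒ [13, 14, 5, 6, 1, 12, 7]
13>5: swap(0,4), hi=3 ⇒ [1, 14, 5, 6, 13, 12, 7]
1<5: swap(0,0), lo=1 mid=1 ⇒ [1, 14, 5, 6, 13, 12, 7]
14>5: swap(1,3), hi=2 ⇒ [1, 6, 5, 14, 13, 12, 7]
6>5: swap(1,2), hi=1 ⇒ [1, 5, 6, 14, 13, 12, 7]
5=5: mid=2
done. lo=1 hi=1; arr=[1, 5, 6, 14, 13, 12, 7]

[1, 5, 6, 14, 13, 12, 7]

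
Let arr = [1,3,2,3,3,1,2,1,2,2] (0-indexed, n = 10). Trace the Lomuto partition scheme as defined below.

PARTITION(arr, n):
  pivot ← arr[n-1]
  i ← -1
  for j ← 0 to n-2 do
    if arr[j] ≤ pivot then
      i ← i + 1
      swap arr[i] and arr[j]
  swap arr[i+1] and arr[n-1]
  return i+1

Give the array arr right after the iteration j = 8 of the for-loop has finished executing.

[1,2,1,2,1,2,3,3,3,2]

pivot=2, i=-1
j=0: 1≤2, i=0, swap(0,0) ⇒ [1,3,2,3,3,1,2,1,2,2]
j=1: 3>2, skip
j=2: 2≤2, i=1, swap(1,2) ⇒ [1,2,3,3,3,1,2,1,2,2]
j=3: 3>2, skip
j=4: 3>2, skip
j=5: 1≤2, i=2, swap(2,5) ⇒ [1,2,1,3,3,3,2,1,2,2]
j=6: 2≤2, i=3, swap(3,6) ⇒ [1,2,1,2,3,3,3,1,2,2]
j=7: 1≤2, i=4, swap(4,7) ⇒ [1,2,1,2,1,3,3,3,2,2]
j=8: 2≤2, i=5, swap(5,8) ⇒ [1,2,1,2,1,2,3,3,3,2]
(after j=8) arr = [1,2,1,2,1,2,3,3,3,2]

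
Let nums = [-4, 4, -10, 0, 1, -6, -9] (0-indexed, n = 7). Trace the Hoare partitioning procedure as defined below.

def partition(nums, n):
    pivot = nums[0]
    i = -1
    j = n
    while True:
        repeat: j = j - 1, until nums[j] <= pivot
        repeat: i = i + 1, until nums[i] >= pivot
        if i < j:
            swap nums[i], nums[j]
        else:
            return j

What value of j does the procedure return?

pivot = nums[0] = -4; i = -1, j = 7
j→6 (nums[6]=-9≤-4), i→0 (nums[0]=-4≥-4); i<j, swap → [-9, 4, -10, 0, 1, -6, -4]
j→5 (nums[5]=-6≤-4), i→1 (nums[1]=4≥-4); i<j, swap → [-9, -6, -10, 0, 1, 4, -4]
j→2, i→3; i≥j, return j=2. nums = [-9, -6, -10, 0, 1, 4, -4]

2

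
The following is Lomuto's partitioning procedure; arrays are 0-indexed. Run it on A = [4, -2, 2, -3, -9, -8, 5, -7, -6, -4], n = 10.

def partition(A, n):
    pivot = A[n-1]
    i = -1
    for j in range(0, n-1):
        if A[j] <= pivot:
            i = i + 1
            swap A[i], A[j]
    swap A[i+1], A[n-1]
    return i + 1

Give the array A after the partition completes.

pivot = A[9] = -4; i = -1
j=0: A[0]=4 > -4 → no swap
j=1: A[1]=-2 > -4 → no swap
j=2: A[2]=2 > -4 → no swap
j=3: A[3]=-3 > -4 → no swap
j=4: A[4]=-9 ≤ -4 → i=0, swap A[0],A[4] → [-9, -2, 2, -3, 4, -8, 5, -7, -6, -4]
j=5: A[5]=-8 ≤ -4 → i=1, swap A[1],A[5] → [-9, -8, 2, -3, 4, -2, 5, -7, -6, -4]
j=6: A[6]=5 > -4 → no swap
j=7: A[7]=-7 ≤ -4 → i=2, swap A[2],A[7] → [-9, -8, -7, -3, 4, -2, 5, 2, -6, -4]
j=8: A[8]=-6 ≤ -4 → i=3, swap A[3],A[8] → [-9, -8, -7, -6, 4, -2, 5, 2, -3, -4]
final swap A[4],A[9] → [-9, -8, -7, -6, -4, -2, 5, 2, -3, 4]; return 4

[-9, -8, -7, -6, -4, -2, 5, 2, -3, 4]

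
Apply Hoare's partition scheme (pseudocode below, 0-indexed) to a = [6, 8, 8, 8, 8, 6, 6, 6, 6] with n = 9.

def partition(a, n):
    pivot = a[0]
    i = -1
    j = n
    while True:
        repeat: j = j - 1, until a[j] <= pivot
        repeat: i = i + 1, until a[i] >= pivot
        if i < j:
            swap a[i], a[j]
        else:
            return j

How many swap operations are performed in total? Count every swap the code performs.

4

pivot = a[0] = 6; i = -1, j = 9
j→8 (a[8]=6≤6), i→0 (a[0]=6≥6); i<j, swap → [6, 8, 8, 8, 8, 6, 6, 6, 6]
j→7 (a[7]=6≤6), i→1 (a[1]=8≥6); i<j, swap → [6, 6, 8, 8, 8, 6, 6, 8, 6]
j→6 (a[6]=6≤6), i→2 (a[2]=8≥6); i<j, swap → [6, 6, 6, 8, 8, 6, 8, 8, 6]
j→5 (a[5]=6≤6), i→3 (a[3]=8≥6); i<j, swap → [6, 6, 6, 6, 8, 8, 8, 8, 6]
j→3, i→4; i≥j, return j=3. a = [6, 6, 6, 6, 8, 8, 8, 8, 6]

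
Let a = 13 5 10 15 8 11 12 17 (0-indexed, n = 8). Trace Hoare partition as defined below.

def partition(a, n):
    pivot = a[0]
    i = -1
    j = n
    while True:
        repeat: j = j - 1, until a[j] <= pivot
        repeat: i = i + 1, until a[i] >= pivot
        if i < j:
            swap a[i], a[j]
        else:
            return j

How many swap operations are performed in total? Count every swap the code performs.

pivot = a[0] = 13; i = -1, j = 8
j→6 (a[6]=12≤13), i→0 (a[0]=13≥13); i<j, swap → 12 5 10 15 8 11 13 17
j→5 (a[5]=11≤13), i→3 (a[3]=15≥13); i<j, swap → 12 5 10 11 8 15 13 17
j→4, i→5; i≥j, return j=4. a = 12 5 10 11 8 15 13 17

2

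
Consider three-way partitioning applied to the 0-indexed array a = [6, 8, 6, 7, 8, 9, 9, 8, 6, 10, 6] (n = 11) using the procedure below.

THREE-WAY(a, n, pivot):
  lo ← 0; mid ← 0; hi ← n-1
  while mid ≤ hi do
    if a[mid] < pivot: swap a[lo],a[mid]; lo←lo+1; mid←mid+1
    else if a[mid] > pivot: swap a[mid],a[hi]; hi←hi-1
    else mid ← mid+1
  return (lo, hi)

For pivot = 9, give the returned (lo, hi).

lo=0 mid=0 hi=10
6<9: swap(0,0), lo=1 mid=1 ⇒ [6, 8, 6, 7, 8, 9, 9, 8, 6, 10, 6]
8<9: swap(1,1), lo=2 mid=2 ⇒ [6, 8, 6, 7, 8, 9, 9, 8, 6, 10, 6]
6<9: swap(2,2), lo=3 mid=3 ⇒ [6, 8, 6, 7, 8, 9, 9, 8, 6, 10, 6]
7<9: swap(3,3), lo=4 mid=4 ⇒ [6, 8, 6, 7, 8, 9, 9, 8, 6, 10, 6]
8<9: swap(4,4), lo=5 mid=5 ⇒ [6, 8, 6, 7, 8, 9, 9, 8, 6, 10, 6]
9=9: mid=6
9=9: mid=7
8<9: swap(5,7), lo=6 mid=8 ⇒ [6, 8, 6, 7, 8, 8, 9, 9, 6, 10, 6]
6<9: swap(6,8), lo=7 mid=9 ⇒ [6, 8, 6, 7, 8, 8, 6, 9, 9, 10, 6]
10>9: swap(9,10), hi=9 ⇒ [6, 8, 6, 7, 8, 8, 6, 9, 9, 6, 10]
6<9: swap(7,9), lo=8 mid=10 ⇒ [6, 8, 6, 7, 8, 8, 6, 6, 9, 9, 10]
done. lo=8 hi=9; a=[6, 8, 6, 7, 8, 8, 6, 6, 9, 9, 10]

(8, 9)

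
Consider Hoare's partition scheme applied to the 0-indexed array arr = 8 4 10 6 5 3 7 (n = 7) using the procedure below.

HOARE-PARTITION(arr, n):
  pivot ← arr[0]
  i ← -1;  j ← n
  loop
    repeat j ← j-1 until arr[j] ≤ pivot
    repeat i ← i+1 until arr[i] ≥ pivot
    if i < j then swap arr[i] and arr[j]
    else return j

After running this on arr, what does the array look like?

pivot = arr[0] = 8; i = -1, j = 7
j→6 (arr[6]=7≤8), i→0 (arr[0]=8≥8); i<j, swap → 7 4 10 6 5 3 8
j→5 (arr[5]=3≤8), i→2 (arr[2]=10≥8); i<j, swap → 7 4 3 6 5 10 8
j→4, i→5; i≥j, return j=4. arr = 7 4 3 6 5 10 8

7 4 3 6 5 10 8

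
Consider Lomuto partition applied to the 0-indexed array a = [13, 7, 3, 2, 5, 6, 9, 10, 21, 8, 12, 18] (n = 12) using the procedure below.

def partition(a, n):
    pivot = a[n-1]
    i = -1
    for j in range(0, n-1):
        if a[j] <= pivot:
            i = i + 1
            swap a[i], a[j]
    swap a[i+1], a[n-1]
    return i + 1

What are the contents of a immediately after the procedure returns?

[13, 7, 3, 2, 5, 6, 9, 10, 8, 12, 18, 21]

pivot = a[11] = 18; i = -1
j=0: a[0]=13 ≤ 18 → i=0, swap a[0],a[0] (no change) → [13, 7, 3, 2, 5, 6, 9, 10, 21, 8, 12, 18]
j=1: a[1]=7 ≤ 18 → i=1, swap a[1],a[1] (no change) → [13, 7, 3, 2, 5, 6, 9, 10, 21, 8, 12, 18]
j=2: a[2]=3 ≤ 18 → i=2, swap a[2],a[2] (no change) → [13, 7, 3, 2, 5, 6, 9, 10, 21, 8, 12, 18]
j=3: a[3]=2 ≤ 18 → i=3, swap a[3],a[3] (no change) → [13, 7, 3, 2, 5, 6, 9, 10, 21, 8, 12, 18]
j=4: a[4]=5 ≤ 18 → i=4, swap a[4],a[4] (no change) → [13, 7, 3, 2, 5, 6, 9, 10, 21, 8, 12, 18]
j=5: a[5]=6 ≤ 18 → i=5, swap a[5],a[5] (no change) → [13, 7, 3, 2, 5, 6, 9, 10, 21, 8, 12, 18]
j=6: a[6]=9 ≤ 18 → i=6, swap a[6],a[6] (no change) → [13, 7, 3, 2, 5, 6, 9, 10, 21, 8, 12, 18]
j=7: a[7]=10 ≤ 18 → i=7, swap a[7],a[7] (no change) → [13, 7, 3, 2, 5, 6, 9, 10, 21, 8, 12, 18]
j=8: a[8]=21 > 18 → no swap
j=9: a[9]=8 ≤ 18 → i=8, swap a[8],a[9] → [13, 7, 3, 2, 5, 6, 9, 10, 8, 21, 12, 18]
j=10: a[10]=12 ≤ 18 → i=9, swap a[9],a[10] → [13, 7, 3, 2, 5, 6, 9, 10, 8, 12, 21, 18]
final swap a[10],a[11] → [13, 7, 3, 2, 5, 6, 9, 10, 8, 12, 18, 21]; return 10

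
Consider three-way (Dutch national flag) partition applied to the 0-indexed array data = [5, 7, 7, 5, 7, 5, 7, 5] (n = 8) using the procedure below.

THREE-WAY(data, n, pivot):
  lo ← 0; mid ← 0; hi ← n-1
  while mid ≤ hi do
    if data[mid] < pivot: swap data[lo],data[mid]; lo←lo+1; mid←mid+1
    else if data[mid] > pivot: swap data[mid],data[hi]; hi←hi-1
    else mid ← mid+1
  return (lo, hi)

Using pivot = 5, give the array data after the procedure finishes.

[5, 5, 5, 5, 7, 7, 7, 7]

lo=0 mid=0 hi=7
5=5: mid=1
7>5: swap(1,7), hi=6 ⇒ [5, 5, 7, 5, 7, 5, 7, 7]
5=5: mid=2
7>5: swap(2,6), hi=5 ⇒ [5, 5, 7, 5, 7, 5, 7, 7]
7>5: swap(2,5), hi=4 ⇒ [5, 5, 5, 5, 7, 7, 7, 7]
5=5: mid=3
5=5: mid=4
7>5: swap(4,4), hi=3 ⇒ [5, 5, 5, 5, 7, 7, 7, 7]
done. lo=0 hi=3; data=[5, 5, 5, 5, 7, 7, 7, 7]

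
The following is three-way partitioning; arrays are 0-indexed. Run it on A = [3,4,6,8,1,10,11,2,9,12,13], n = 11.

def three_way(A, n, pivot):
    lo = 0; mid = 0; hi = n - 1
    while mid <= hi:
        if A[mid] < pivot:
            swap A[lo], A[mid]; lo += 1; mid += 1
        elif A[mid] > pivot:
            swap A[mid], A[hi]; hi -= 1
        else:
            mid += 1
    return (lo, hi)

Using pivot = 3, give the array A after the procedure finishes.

[2,1,3,8,10,11,6,9,12,13,4]

pivot = 3; lo=0, mid=0, hi=10
A[mid]=3=3: mid=1
A[mid]=4>3: swap A[1],A[10]; hi=9 → [3,13,6,8,1,10,11,2,9,12,4]
A[mid]=13>3: swap A[1],A[9]; hi=8 → [3,12,6,8,1,10,11,2,9,13,4]
A[mid]=12>3: swap A[1],A[8]; hi=7 → [3,9,6,8,1,10,11,2,12,13,4]
A[mid]=9>3: swap A[1],A[7]; hi=6 → [3,2,6,8,1,10,11,9,12,13,4]
A[mid]=2<3: swap A[0],A[1]; lo=1,mid=2 → [2,3,6,8,1,10,11,9,12,13,4]
A[mid]=6>3: swap A[2],A[6]; hi=5 → [2,3,11,8,1,10,6,9,12,13,4]
A[mid]=11>3: swap A[2],A[5]; hi=4 → [2,3,10,8,1,11,6,9,12,13,4]
A[mid]=10>3: swap A[2],A[4]; hi=3 → [2,3,1,8,10,11,6,9,12,13,4]
A[mid]=1<3: swap A[1],A[2]; lo=2,mid=3 → [2,1,3,8,10,11,6,9,12,13,4]
A[mid]=8>3: swap A[3],A[3]; hi=2 → [2,1,3,8,10,11,6,9,12,13,4]
end: lo=2, hi=2; A = [2,1,3,8,10,11,6,9,12,13,4]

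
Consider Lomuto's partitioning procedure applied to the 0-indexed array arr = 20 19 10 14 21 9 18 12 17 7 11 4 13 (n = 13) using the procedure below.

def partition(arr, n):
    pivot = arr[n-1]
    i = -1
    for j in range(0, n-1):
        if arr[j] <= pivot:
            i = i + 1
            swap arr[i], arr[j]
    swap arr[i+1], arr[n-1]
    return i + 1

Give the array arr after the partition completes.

10 9 12 7 11 4 13 20 17 14 21 19 18

pivot=13, i=-1
j=0: 20>13, skip
j=1: 19>13, skip
j=2: 10≤13, i=0, swap(0,2) ⇒ 10 19 20 14 21 9 18 12 17 7 11 4 13
j=3: 14>13, skip
j=4: 21>13, skip
j=5: 9≤13, i=1, swap(1,5) ⇒ 10 9 20 14 21 19 18 12 17 7 11 4 13
j=6: 18>13, skip
j=7: 12≤13, i=2, swap(2,7) ⇒ 10 9 12 14 21 19 18 20 17 7 11 4 13
j=8: 17>13, skip
j=9: 7≤13, i=3, swap(3,9) ⇒ 10 9 12 7 21 19 18 20 17 14 11 4 13
j=10: 11≤13, i=4, swap(4,10) ⇒ 10 9 12 7 11 19 18 20 17 14 21 4 13
j=11: 4≤13, i=5, swap(5,11) ⇒ 10 9 12 7 11 4 18 20 17 14 21 19 13
swap(6,12) ⇒ 10 9 12 7 11 4 13 20 17 14 21 19 18; return 6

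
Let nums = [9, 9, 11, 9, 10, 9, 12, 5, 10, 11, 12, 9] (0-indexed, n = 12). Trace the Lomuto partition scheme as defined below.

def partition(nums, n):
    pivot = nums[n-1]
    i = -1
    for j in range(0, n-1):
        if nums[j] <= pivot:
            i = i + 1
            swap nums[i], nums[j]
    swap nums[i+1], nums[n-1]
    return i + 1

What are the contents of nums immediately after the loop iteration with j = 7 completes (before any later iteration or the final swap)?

pivot = nums[11] = 9; i = -1
j=0: nums[0]=9 ≤ 9 → i=0, swap nums[0],nums[0] (no change) → [9, 9, 11, 9, 10, 9, 12, 5, 10, 11, 12, 9]
j=1: nums[1]=9 ≤ 9 → i=1, swap nums[1],nums[1] (no change) → [9, 9, 11, 9, 10, 9, 12, 5, 10, 11, 12, 9]
j=2: nums[2]=11 > 9 → no swap
j=3: nums[3]=9 ≤ 9 → i=2, swap nums[2],nums[3] → [9, 9, 9, 11, 10, 9, 12, 5, 10, 11, 12, 9]
j=4: nums[4]=10 > 9 → no swap
j=5: nums[5]=9 ≤ 9 → i=3, swap nums[3],nums[5] → [9, 9, 9, 9, 10, 11, 12, 5, 10, 11, 12, 9]
j=6: nums[6]=12 > 9 → no swap
j=7: nums[7]=5 ≤ 9 → i=4, swap nums[4],nums[7] → [9, 9, 9, 9, 5, 11, 12, 10, 10, 11, 12, 9]
(after j=7) nums = [9, 9, 9, 9, 5, 11, 12, 10, 10, 11, 12, 9]

[9, 9, 9, 9, 5, 11, 12, 10, 10, 11, 12, 9]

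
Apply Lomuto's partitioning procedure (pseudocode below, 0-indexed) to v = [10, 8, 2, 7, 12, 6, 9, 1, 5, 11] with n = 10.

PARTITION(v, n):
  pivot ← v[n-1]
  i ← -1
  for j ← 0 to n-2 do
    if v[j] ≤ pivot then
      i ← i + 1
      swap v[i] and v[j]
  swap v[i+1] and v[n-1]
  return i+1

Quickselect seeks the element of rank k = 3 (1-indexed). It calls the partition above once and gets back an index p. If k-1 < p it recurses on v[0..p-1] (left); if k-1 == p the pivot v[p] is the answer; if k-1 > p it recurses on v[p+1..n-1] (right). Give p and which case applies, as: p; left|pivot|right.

8; left

pivot = v[9] = 11; i = -1
j=0: v[0]=10 ≤ 11 → i=0, swap v[0],v[0] (no change) → [10, 8, 2, 7, 12, 6, 9, 1, 5, 11]
j=1: v[1]=8 ≤ 11 → i=1, swap v[1],v[1] (no change) → [10, 8, 2, 7, 12, 6, 9, 1, 5, 11]
j=2: v[2]=2 ≤ 11 → i=2, swap v[2],v[2] (no change) → [10, 8, 2, 7, 12, 6, 9, 1, 5, 11]
j=3: v[3]=7 ≤ 11 → i=3, swap v[3],v[3] (no change) → [10, 8, 2, 7, 12, 6, 9, 1, 5, 11]
j=4: v[4]=12 > 11 → no swap
j=5: v[5]=6 ≤ 11 → i=4, swap v[4],v[5] → [10, 8, 2, 7, 6, 12, 9, 1, 5, 11]
j=6: v[6]=9 ≤ 11 → i=5, swap v[5],v[6] → [10, 8, 2, 7, 6, 9, 12, 1, 5, 11]
j=7: v[7]=1 ≤ 11 → i=6, swap v[6],v[7] → [10, 8, 2, 7, 6, 9, 1, 12, 5, 11]
j=8: v[8]=5 ≤ 11 → i=7, swap v[7],v[8] → [10, 8, 2, 7, 6, 9, 1, 5, 12, 11]
final swap v[8],v[9] → [10, 8, 2, 7, 6, 9, 1, 5, 11, 12]; return 8
p = 8; k-1 = 2 < 8 ⇒ left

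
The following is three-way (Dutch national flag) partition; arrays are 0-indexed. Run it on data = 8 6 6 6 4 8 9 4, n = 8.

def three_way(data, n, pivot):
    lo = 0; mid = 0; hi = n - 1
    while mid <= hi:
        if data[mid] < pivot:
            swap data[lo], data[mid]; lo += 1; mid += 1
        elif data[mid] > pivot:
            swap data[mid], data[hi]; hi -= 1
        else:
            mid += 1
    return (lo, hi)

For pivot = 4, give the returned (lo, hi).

(0, 1)

pivot = 4; lo=0, mid=0, hi=7
data[mid]=8>4: swap data[0],data[7]; hi=6 → 4 6 6 6 4 8 9 8
data[mid]=4=4: mid=1
data[mid]=6>4: swap data[1],data[6]; hi=5 → 4 9 6 6 4 8 6 8
data[mid]=9>4: swap data[1],data[5]; hi=4 → 4 8 6 6 4 9 6 8
data[mid]=8>4: swap data[1],data[4]; hi=3 → 4 4 6 6 8 9 6 8
data[mid]=4=4: mid=2
data[mid]=6>4: swap data[2],data[3]; hi=2 → 4 4 6 6 8 9 6 8
data[mid]=6>4: swap data[2],data[2]; hi=1 → 4 4 6 6 8 9 6 8
end: lo=0, hi=1; data = 4 4 6 6 8 9 6 8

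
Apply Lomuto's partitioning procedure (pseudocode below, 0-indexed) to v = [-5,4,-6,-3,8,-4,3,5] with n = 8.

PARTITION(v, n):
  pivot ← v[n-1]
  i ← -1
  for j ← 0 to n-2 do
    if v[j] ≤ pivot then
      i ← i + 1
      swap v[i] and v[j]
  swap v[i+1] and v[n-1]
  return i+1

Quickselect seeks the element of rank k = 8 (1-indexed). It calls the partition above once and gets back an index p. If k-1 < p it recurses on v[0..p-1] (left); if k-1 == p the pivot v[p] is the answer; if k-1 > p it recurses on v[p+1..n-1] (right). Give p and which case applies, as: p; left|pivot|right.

pivot = v[7] = 5; i = -1
j=0: v[0]=-5 ≤ 5 → i=0, swap v[0],v[0] (no change) → [-5,4,-6,-3,8,-4,3,5]
j=1: v[1]=4 ≤ 5 → i=1, swap v[1],v[1] (no change) → [-5,4,-6,-3,8,-4,3,5]
j=2: v[2]=-6 ≤ 5 → i=2, swap v[2],v[2] (no change) → [-5,4,-6,-3,8,-4,3,5]
j=3: v[3]=-3 ≤ 5 → i=3, swap v[3],v[3] (no change) → [-5,4,-6,-3,8,-4,3,5]
j=4: v[4]=8 > 5 → no swap
j=5: v[5]=-4 ≤ 5 → i=4, swap v[4],v[5] → [-5,4,-6,-3,-4,8,3,5]
j=6: v[6]=3 ≤ 5 → i=5, swap v[5],v[6] → [-5,4,-6,-3,-4,3,8,5]
final swap v[6],v[7] → [-5,4,-6,-3,-4,3,5,8]; return 6
p = 6; k-1 = 7 > 6 ⇒ right

6; right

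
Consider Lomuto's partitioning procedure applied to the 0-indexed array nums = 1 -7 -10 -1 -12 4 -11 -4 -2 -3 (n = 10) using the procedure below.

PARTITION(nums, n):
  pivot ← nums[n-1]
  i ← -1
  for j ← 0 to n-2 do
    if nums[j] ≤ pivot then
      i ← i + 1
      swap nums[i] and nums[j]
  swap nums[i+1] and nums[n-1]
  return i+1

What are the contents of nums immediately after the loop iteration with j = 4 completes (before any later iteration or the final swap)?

-7 -10 -12 -1 1 4 -11 -4 -2 -3

pivot = nums[9] = -3; i = -1
j=0: nums[0]=1 > -3 → no swap
j=1: nums[1]=-7 ≤ -3 → i=0, swap nums[0],nums[1] → -7 1 -10 -1 -12 4 -11 -4 -2 -3
j=2: nums[2]=-10 ≤ -3 → i=1, swap nums[1],nums[2] → -7 -10 1 -1 -12 4 -11 -4 -2 -3
j=3: nums[3]=-1 > -3 → no swap
j=4: nums[4]=-12 ≤ -3 → i=2, swap nums[2],nums[4] → -7 -10 -12 -1 1 4 -11 -4 -2 -3
(after j=4) nums = -7 -10 -12 -1 1 4 -11 -4 -2 -3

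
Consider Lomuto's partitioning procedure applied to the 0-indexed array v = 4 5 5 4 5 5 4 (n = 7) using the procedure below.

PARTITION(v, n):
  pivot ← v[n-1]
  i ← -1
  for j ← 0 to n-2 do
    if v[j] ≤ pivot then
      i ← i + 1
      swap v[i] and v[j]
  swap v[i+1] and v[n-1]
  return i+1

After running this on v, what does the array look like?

pivot = v[6] = 4; i = -1
j=0: v[0]=4 ≤ 4 → i=0, swap v[0],v[0] (no change) → 4 5 5 4 5 5 4
j=1: v[1]=5 > 4 → no swap
j=2: v[2]=5 > 4 → no swap
j=3: v[3]=4 ≤ 4 → i=1, swap v[1],v[3] → 4 4 5 5 5 5 4
j=4: v[4]=5 > 4 → no swap
j=5: v[5]=5 > 4 → no swap
final swap v[2],v[6] → 4 4 4 5 5 5 5; return 2

4 4 4 5 5 5 5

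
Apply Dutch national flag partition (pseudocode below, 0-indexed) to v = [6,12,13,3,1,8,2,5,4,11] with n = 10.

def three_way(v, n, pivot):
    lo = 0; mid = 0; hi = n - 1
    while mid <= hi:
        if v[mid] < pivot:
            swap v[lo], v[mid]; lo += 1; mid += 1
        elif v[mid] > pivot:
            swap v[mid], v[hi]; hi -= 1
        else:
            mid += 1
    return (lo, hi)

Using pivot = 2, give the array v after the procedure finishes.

[1,2,3,13,8,12,5,4,11,6]

lo=0 mid=0 hi=9
6>2: swap(0,9), hi=8 ⇒ [11,12,13,3,1,8,2,5,4,6]
11>2: swap(0,8), hi=7 ⇒ [4,12,13,3,1,8,2,5,11,6]
4>2: swap(0,7), hi=6 ⇒ [5,12,13,3,1,8,2,4,11,6]
5>2: swap(0,6), hi=5 ⇒ [2,12,13,3,1,8,5,4,11,6]
2=2: mid=1
12>2: swap(1,5), hi=4 ⇒ [2,8,13,3,1,12,5,4,11,6]
8>2: swap(1,4), hi=3 ⇒ [2,1,13,3,8,12,5,4,11,6]
1<2: swap(0,1), lo=1 mid=2 ⇒ [1,2,13,3,8,12,5,4,11,6]
13>2: swap(2,3), hi=2 ⇒ [1,2,3,13,8,12,5,4,11,6]
3>2: swap(2,2), hi=1 ⇒ [1,2,3,13,8,12,5,4,11,6]
done. lo=1 hi=1; v=[1,2,3,13,8,12,5,4,11,6]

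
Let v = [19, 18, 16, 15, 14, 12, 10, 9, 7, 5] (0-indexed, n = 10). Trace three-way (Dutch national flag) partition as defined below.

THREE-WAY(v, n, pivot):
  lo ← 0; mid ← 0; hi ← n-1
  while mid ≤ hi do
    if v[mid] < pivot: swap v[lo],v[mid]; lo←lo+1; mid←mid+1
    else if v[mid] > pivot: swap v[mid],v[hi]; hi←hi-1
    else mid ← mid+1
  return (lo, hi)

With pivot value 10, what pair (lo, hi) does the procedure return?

pivot = 10; lo=0, mid=0, hi=9
v[mid]=19>10: swap v[0],v[9]; hi=8 → [5, 18, 16, 15, 14, 12, 10, 9, 7, 19]
v[mid]=5<10: swap v[0],v[0]; lo=1,mid=1 → [5, 18, 16, 15, 14, 12, 10, 9, 7, 19]
v[mid]=18>10: swap v[1],v[8]; hi=7 → [5, 7, 16, 15, 14, 12, 10, 9, 18, 19]
v[mid]=7<10: swap v[1],v[1]; lo=2,mid=2 → [5, 7, 16, 15, 14, 12, 10, 9, 18, 19]
v[mid]=16>10: swap v[2],v[7]; hi=6 → [5, 7, 9, 15, 14, 12, 10, 16, 18, 19]
v[mid]=9<10: swap v[2],v[2]; lo=3,mid=3 → [5, 7, 9, 15, 14, 12, 10, 16, 18, 19]
v[mid]=15>10: swap v[3],v[6]; hi=5 → [5, 7, 9, 10, 14, 12, 15, 16, 18, 19]
v[mid]=10=10: mid=4
v[mid]=14>10: swap v[4],v[5]; hi=4 → [5, 7, 9, 10, 12, 14, 15, 16, 18, 19]
v[mid]=12>10: swap v[4],v[4]; hi=3 → [5, 7, 9, 10, 12, 14, 15, 16, 18, 19]
end: lo=3, hi=3; v = [5, 7, 9, 10, 12, 14, 15, 16, 18, 19]

(3, 3)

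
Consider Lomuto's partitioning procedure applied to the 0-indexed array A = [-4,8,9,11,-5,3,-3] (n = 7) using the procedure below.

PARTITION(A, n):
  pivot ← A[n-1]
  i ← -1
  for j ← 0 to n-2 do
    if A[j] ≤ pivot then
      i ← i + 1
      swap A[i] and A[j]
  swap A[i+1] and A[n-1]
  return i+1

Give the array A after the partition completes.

pivot = A[6] = -3; i = -1
j=0: A[0]=-4 ≤ -3 → i=0, swap A[0],A[0] (no change) → [-4,8,9,11,-5,3,-3]
j=1: A[1]=8 > -3 → no swap
j=2: A[2]=9 > -3 → no swap
j=3: A[3]=11 > -3 → no swap
j=4: A[4]=-5 ≤ -3 → i=1, swap A[1],A[4] → [-4,-5,9,11,8,3,-3]
j=5: A[5]=3 > -3 → no swap
final swap A[2],A[6] → [-4,-5,-3,11,8,3,9]; return 2

[-4,-5,-3,11,8,3,9]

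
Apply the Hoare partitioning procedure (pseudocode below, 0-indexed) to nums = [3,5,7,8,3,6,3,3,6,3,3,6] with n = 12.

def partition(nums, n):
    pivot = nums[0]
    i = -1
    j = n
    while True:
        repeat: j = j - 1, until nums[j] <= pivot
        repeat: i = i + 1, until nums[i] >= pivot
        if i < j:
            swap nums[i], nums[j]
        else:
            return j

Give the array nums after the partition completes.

pivot=3
j stops at 10 (3), i stops at 0 (3); swap ⇒ [3,5,7,8,3,6,3,3,6,3,3,6]
j stops at 9 (3), i stops at 1 (5); swap ⇒ [3,3,7,8,3,6,3,3,6,5,3,6]
j stops at 7 (3), i stops at 2 (7); swap ⇒ [3,3,3,8,3,6,3,7,6,5,3,6]
j stops at 6 (3), i stops at 3 (8); swap ⇒ [3,3,3,3,3,6,8,7,6,5,3,6]
j stops at 4, i stops at 4; i≥j ⇒ return 4. nums=[3,3,3,3,3,6,8,7,6,5,3,6]

[3,3,3,3,3,6,8,7,6,5,3,6]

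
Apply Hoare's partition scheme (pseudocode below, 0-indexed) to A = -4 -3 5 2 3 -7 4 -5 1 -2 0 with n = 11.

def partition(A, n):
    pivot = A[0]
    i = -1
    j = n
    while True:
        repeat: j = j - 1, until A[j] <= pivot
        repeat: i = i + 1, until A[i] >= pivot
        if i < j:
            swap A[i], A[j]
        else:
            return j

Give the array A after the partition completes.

pivot = A[0] = -4; i = -1, j = 11
j→7 (A[7]=-5≤-4), i→0 (A[0]=-4≥-4); i<j, swap → -5 -3 5 2 3 -7 4 -4 1 -2 0
j→5 (A[5]=-7≤-4), i→1 (A[1]=-3≥-4); i<j, swap → -5 -7 5 2 3 -3 4 -4 1 -2 0
j→1, i→2; i≥j, return j=1. A = -5 -7 5 2 3 -3 4 -4 1 -2 0

-5 -7 5 2 3 -3 4 -4 1 -2 0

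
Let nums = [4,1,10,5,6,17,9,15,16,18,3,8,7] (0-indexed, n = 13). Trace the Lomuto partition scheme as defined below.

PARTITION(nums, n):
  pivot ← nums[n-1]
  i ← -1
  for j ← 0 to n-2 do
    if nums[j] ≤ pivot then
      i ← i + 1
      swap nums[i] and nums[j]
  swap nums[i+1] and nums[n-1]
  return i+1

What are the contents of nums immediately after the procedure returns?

pivot = nums[12] = 7; i = -1
j=0: nums[0]=4 ≤ 7 → i=0, swap nums[0],nums[0] (no change) → [4,1,10,5,6,17,9,15,16,18,3,8,7]
j=1: nums[1]=1 ≤ 7 → i=1, swap nums[1],nums[1] (no change) → [4,1,10,5,6,17,9,15,16,18,3,8,7]
j=2: nums[2]=10 > 7 → no swap
j=3: nums[3]=5 ≤ 7 → i=2, swap nums[2],nums[3] → [4,1,5,10,6,17,9,15,16,18,3,8,7]
j=4: nums[4]=6 ≤ 7 → i=3, swap nums[3],nums[4] → [4,1,5,6,10,17,9,15,16,18,3,8,7]
j=5: nums[5]=17 > 7 → no swap
j=6: nums[6]=9 > 7 → no swap
j=7: nums[7]=15 > 7 → no swap
j=8: nums[8]=16 > 7 → no swap
j=9: nums[9]=18 > 7 → no swap
j=10: nums[10]=3 ≤ 7 → i=4, swap nums[4],nums[10] → [4,1,5,6,3,17,9,15,16,18,10,8,7]
j=11: nums[11]=8 > 7 → no swap
final swap nums[5],nums[12] → [4,1,5,6,3,7,9,15,16,18,10,8,17]; return 5

[4,1,5,6,3,7,9,15,16,18,10,8,17]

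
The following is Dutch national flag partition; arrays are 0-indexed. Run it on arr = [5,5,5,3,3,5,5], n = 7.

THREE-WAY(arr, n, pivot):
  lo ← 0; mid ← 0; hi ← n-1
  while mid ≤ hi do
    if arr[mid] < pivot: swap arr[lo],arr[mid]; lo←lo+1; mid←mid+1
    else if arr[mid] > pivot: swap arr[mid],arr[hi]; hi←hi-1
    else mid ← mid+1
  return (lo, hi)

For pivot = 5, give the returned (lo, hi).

(2, 6)

lo=0 mid=0 hi=6
5=5: mid=1
5=5: mid=2
5=5: mid=3
3<5: swap(0,3), lo=1 mid=4 ⇒ [3,5,5,5,3,5,5]
3<5: swap(1,4), lo=2 mid=5 ⇒ [3,3,5,5,5,5,5]
5=5: mid=6
5=5: mid=7
done. lo=2 hi=6; arr=[3,3,5,5,5,5,5]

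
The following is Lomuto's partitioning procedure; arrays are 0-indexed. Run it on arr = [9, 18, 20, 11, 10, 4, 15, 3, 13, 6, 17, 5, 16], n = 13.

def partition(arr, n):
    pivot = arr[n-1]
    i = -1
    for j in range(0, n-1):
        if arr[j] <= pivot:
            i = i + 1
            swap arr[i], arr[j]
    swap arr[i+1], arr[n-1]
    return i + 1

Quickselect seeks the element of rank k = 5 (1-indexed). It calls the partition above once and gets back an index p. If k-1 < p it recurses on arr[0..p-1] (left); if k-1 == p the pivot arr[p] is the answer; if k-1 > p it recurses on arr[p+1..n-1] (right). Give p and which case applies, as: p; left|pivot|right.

9; left

pivot=16, i=-1
j=0: 9≤16, i=0, swap(0,0) ⇒ [9, 18, 20, 11, 10, 4, 15, 3, 13, 6, 17, 5, 16]
j=1: 18>16, skip
j=2: 20>16, skip
j=3: 11≤16, i=1, swap(1,3) ⇒ [9, 11, 20, 18, 10, 4, 15, 3, 13, 6, 17, 5, 16]
j=4: 10≤16, i=2, swap(2,4) ⇒ [9, 11, 10, 18, 20, 4, 15, 3, 13, 6, 17, 5, 16]
j=5: 4≤16, i=3, swap(3,5) ⇒ [9, 11, 10, 4, 20, 18, 15, 3, 13, 6, 17, 5, 16]
j=6: 15≤16, i=4, swap(4,6) ⇒ [9, 11, 10, 4, 15, 18, 20, 3, 13, 6, 17, 5, 16]
j=7: 3≤16, i=5, swap(5,7) ⇒ [9, 11, 10, 4, 15, 3, 20, 18, 13, 6, 17, 5, 16]
j=8: 13≤16, i=6, swap(6,8) ⇒ [9, 11, 10, 4, 15, 3, 13, 18, 20, 6, 17, 5, 16]
j=9: 6≤16, i=7, swap(7,9) ⇒ [9, 11, 10, 4, 15, 3, 13, 6, 20, 18, 17, 5, 16]
j=10: 17>16, skip
j=11: 5≤16, i=8, swap(8,11) ⇒ [9, 11, 10, 4, 15, 3, 13, 6, 5, 18, 17, 20, 16]
swap(9,12) ⇒ [9, 11, 10, 4, 15, 3, 13, 6, 5, 16, 17, 20, 18]; return 9
p = 9; k-1 = 4 < 9 ⇒ left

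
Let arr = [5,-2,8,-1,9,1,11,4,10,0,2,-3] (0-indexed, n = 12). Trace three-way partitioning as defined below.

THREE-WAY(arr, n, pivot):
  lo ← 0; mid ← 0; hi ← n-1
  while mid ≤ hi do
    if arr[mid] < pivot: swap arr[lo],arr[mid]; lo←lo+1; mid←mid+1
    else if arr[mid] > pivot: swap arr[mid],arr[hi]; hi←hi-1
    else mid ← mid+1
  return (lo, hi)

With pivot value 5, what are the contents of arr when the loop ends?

[-2,-3,-1,2,1,0,4,5,10,11,9,8]

pivot = 5; lo=0, mid=0, hi=11
arr[mid]=5=5: mid=1
arr[mid]=-2<5: swap arr[0],arr[1]; lo=1,mid=2 → [-2,5,8,-1,9,1,11,4,10,0,2,-3]
arr[mid]=8>5: swap arr[2],arr[11]; hi=10 → [-2,5,-3,-1,9,1,11,4,10,0,2,8]
arr[mid]=-3<5: swap arr[1],arr[2]; lo=2,mid=3 → [-2,-3,5,-1,9,1,11,4,10,0,2,8]
arr[mid]=-1<5: swap arr[2],arr[3]; lo=3,mid=4 → [-2,-3,-1,5,9,1,11,4,10,0,2,8]
arr[mid]=9>5: swap arr[4],arr[10]; hi=9 → [-2,-3,-1,5,2,1,11,4,10,0,9,8]
arr[mid]=2<5: swap arr[3],arr[4]; lo=4,mid=5 → [-2,-3,-1,2,5,1,11,4,10,0,9,8]
arr[mid]=1<5: swap arr[4],arr[5]; lo=5,mid=6 → [-2,-3,-1,2,1,5,11,4,10,0,9,8]
arr[mid]=11>5: swap arr[6],arr[9]; hi=8 → [-2,-3,-1,2,1,5,0,4,10,11,9,8]
arr[mid]=0<5: swap arr[5],arr[6]; lo=6,mid=7 → [-2,-3,-1,2,1,0,5,4,10,11,9,8]
arr[mid]=4<5: swap arr[6],arr[7]; lo=7,mid=8 → [-2,-3,-1,2,1,0,4,5,10,11,9,8]
arr[mid]=10>5: swap arr[8],arr[8]; hi=7 → [-2,-3,-1,2,1,0,4,5,10,11,9,8]
end: lo=7, hi=7; arr = [-2,-3,-1,2,1,0,4,5,10,11,9,8]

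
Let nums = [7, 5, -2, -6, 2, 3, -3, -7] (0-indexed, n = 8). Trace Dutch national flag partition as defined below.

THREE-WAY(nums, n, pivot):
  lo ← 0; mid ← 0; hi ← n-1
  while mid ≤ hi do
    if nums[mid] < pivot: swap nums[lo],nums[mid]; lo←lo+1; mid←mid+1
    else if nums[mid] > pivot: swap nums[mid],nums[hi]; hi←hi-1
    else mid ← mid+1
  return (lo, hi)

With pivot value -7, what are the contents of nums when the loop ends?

[-7, -2, -6, 2, 3, -3, 5, 7]

pivot = -7; lo=0, mid=0, hi=7
nums[mid]=7>-7: swap nums[0],nums[7]; hi=6 → [-7, 5, -2, -6, 2, 3, -3, 7]
nums[mid]=-7=-7: mid=1
nums[mid]=5>-7: swap nums[1],nums[6]; hi=5 → [-7, -3, -2, -6, 2, 3, 5, 7]
nums[mid]=-3>-7: swap nums[1],nums[5]; hi=4 → [-7, 3, -2, -6, 2, -3, 5, 7]
nums[mid]=3>-7: swap nums[1],nums[4]; hi=3 → [-7, 2, -2, -6, 3, -3, 5, 7]
nums[mid]=2>-7: swap nums[1],nums[3]; hi=2 → [-7, -6, -2, 2, 3, -3, 5, 7]
nums[mid]=-6>-7: swap nums[1],nums[2]; hi=1 → [-7, -2, -6, 2, 3, -3, 5, 7]
nums[mid]=-2>-7: swap nums[1],nums[1]; hi=0 → [-7, -2, -6, 2, 3, -3, 5, 7]
end: lo=0, hi=0; nums = [-7, -2, -6, 2, 3, -3, 5, 7]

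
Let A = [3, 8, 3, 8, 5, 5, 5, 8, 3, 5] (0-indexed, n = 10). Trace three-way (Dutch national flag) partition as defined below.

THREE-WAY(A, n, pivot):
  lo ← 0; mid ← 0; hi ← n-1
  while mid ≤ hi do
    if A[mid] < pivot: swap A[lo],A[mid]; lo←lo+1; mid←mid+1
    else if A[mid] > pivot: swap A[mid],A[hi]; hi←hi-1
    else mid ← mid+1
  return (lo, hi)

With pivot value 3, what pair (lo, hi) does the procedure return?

(0, 2)

pivot = 3; lo=0, mid=0, hi=9
A[mid]=3=3: mid=1
A[mid]=8>3: swap A[1],A[9]; hi=8 → [3, 5, 3, 8, 5, 5, 5, 8, 3, 8]
A[mid]=5>3: swap A[1],A[8]; hi=7 → [3, 3, 3, 8, 5, 5, 5, 8, 5, 8]
A[mid]=3=3: mid=2
A[mid]=3=3: mid=3
A[mid]=8>3: swap A[3],A[7]; hi=6 → [3, 3, 3, 8, 5, 5, 5, 8, 5, 8]
A[mid]=8>3: swap A[3],A[6]; hi=5 → [3, 3, 3, 5, 5, 5, 8, 8, 5, 8]
A[mid]=5>3: swap A[3],A[5]; hi=4 → [3, 3, 3, 5, 5, 5, 8, 8, 5, 8]
A[mid]=5>3: swap A[3],A[4]; hi=3 → [3, 3, 3, 5, 5, 5, 8, 8, 5, 8]
A[mid]=5>3: swap A[3],A[3]; hi=2 → [3, 3, 3, 5, 5, 5, 8, 8, 5, 8]
end: lo=0, hi=2; A = [3, 3, 3, 5, 5, 5, 8, 8, 5, 8]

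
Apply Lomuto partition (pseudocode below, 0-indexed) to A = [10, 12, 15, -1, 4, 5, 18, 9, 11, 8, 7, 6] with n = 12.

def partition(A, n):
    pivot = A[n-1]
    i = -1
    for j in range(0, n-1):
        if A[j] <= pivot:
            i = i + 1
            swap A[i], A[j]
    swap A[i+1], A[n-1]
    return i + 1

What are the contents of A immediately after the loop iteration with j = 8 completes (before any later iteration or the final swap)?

[-1, 4, 5, 10, 12, 15, 18, 9, 11, 8, 7, 6]

pivot=6, i=-1
j=0: 10>6, skip
j=1: 12>6, skip
j=2: 15>6, skip
j=3: -1≤6, i=0, swap(0,3) ⇒ [-1, 12, 15, 10, 4, 5, 18, 9, 11, 8, 7, 6]
j=4: 4≤6, i=1, swap(1,4) ⇒ [-1, 4, 15, 10, 12, 5, 18, 9, 11, 8, 7, 6]
j=5: 5≤6, i=2, swap(2,5) ⇒ [-1, 4, 5, 10, 12, 15, 18, 9, 11, 8, 7, 6]
j=6: 18>6, skip
j=7: 9>6, skip
j=8: 11>6, skip
(after j=8) A = [-1, 4, 5, 10, 12, 15, 18, 9, 11, 8, 7, 6]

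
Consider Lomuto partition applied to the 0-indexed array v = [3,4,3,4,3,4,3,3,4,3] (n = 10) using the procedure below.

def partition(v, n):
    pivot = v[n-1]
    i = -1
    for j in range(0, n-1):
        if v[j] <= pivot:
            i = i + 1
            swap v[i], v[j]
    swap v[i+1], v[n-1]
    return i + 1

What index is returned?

5

pivot = v[9] = 3; i = -1
j=0: v[0]=3 ≤ 3 → i=0, swap v[0],v[0] (no change) → [3,4,3,4,3,4,3,3,4,3]
j=1: v[1]=4 > 3 → no swap
j=2: v[2]=3 ≤ 3 → i=1, swap v[1],v[2] → [3,3,4,4,3,4,3,3,4,3]
j=3: v[3]=4 > 3 → no swap
j=4: v[4]=3 ≤ 3 → i=2, swap v[2],v[4] → [3,3,3,4,4,4,3,3,4,3]
j=5: v[5]=4 > 3 → no swap
j=6: v[6]=3 ≤ 3 → i=3, swap v[3],v[6] → [3,3,3,3,4,4,4,3,4,3]
j=7: v[7]=3 ≤ 3 → i=4, swap v[4],v[7] → [3,3,3,3,3,4,4,4,4,3]
j=8: v[8]=4 > 3 → no swap
final swap v[5],v[9] → [3,3,3,3,3,3,4,4,4,4]; return 5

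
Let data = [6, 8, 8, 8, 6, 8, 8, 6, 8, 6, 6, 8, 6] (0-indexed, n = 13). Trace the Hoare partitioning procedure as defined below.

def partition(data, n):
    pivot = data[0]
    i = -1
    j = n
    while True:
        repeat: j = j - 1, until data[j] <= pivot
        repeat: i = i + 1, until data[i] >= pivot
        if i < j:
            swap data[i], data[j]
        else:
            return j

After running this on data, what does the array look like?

pivot = data[0] = 6; i = -1, j = 13
j→12 (data[12]=6≤6), i→0 (data[0]=6≥6); i<j, swap → [6, 8, 8, 8, 6, 8, 8, 6, 8, 6, 6, 8, 6]
j→10 (data[10]=6≤6), i→1 (data[1]=8≥6); i<j, swap → [6, 6, 8, 8, 6, 8, 8, 6, 8, 6, 8, 8, 6]
j→9 (data[9]=6≤6), i→2 (data[2]=8≥6); i<j, swap → [6, 6, 6, 8, 6, 8, 8, 6, 8, 8, 8, 8, 6]
j→7 (data[7]=6≤6), i→3 (data[3]=8≥6); i<j, swap → [6, 6, 6, 6, 6, 8, 8, 8, 8, 8, 8, 8, 6]
j→4, i→4; i≥j, return j=4. data = [6, 6, 6, 6, 6, 8, 8, 8, 8, 8, 8, 8, 6]

[6, 6, 6, 6, 6, 8, 8, 8, 8, 8, 8, 8, 6]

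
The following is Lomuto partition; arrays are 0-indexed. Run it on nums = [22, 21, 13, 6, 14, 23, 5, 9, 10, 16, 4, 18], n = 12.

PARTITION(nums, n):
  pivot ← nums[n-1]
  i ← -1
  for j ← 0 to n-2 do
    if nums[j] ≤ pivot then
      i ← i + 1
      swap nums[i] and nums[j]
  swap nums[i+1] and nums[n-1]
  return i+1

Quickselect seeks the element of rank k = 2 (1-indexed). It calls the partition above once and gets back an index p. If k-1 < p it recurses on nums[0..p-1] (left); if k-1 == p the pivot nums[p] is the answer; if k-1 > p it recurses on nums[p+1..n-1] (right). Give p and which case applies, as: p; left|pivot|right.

8; left

pivot=18, i=-1
j=0: 22>18, skip
j=1: 21>18, skip
j=2: 13≤18, i=0, swap(0,2) ⇒ [13, 21, 22, 6, 14, 23, 5, 9, 10, 16, 4, 18]
j=3: 6≤18, i=1, swap(1,3) ⇒ [13, 6, 22, 21, 14, 23, 5, 9, 10, 16, 4, 18]
j=4: 14≤18, i=2, swap(2,4) ⇒ [13, 6, 14, 21, 22, 23, 5, 9, 10, 16, 4, 18]
j=5: 23>18, skip
j=6: 5≤18, i=3, swap(3,6) ⇒ [13, 6, 14, 5, 22, 23, 21, 9, 10, 16, 4, 18]
j=7: 9≤18, i=4, swap(4,7) ⇒ [13, 6, 14, 5, 9, 23, 21, 22, 10, 16, 4, 18]
j=8: 10≤18, i=5, swap(5,8) ⇒ [13, 6, 14, 5, 9, 10, 21, 22, 23, 16, 4, 18]
j=9: 16≤18, i=6, swap(6,9) ⇒ [13, 6, 14, 5, 9, 10, 16, 22, 23, 21, 4, 18]
j=10: 4≤18, i=7, swap(7,10) ⇒ [13, 6, 14, 5, 9, 10, 16, 4, 23, 21, 22, 18]
swap(8,11) ⇒ [13, 6, 14, 5, 9, 10, 16, 4, 18, 21, 22, 23]; return 8
p = 8; k-1 = 1 < 8 ⇒ left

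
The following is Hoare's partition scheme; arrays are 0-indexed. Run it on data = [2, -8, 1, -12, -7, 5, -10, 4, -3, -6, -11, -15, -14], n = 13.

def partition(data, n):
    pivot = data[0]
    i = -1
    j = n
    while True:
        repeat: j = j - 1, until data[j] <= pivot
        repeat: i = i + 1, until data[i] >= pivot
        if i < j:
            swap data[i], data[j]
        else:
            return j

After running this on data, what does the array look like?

pivot = data[0] = 2; i = -1, j = 13
j→12 (data[12]=-14≤2), i→0 (data[0]=2≥2); i<j, swap → [-14, -8, 1, -12, -7, 5, -10, 4, -3, -6, -11, -15, 2]
j→11 (data[11]=-15≤2), i→5 (data[5]=5≥2); i<j, swap → [-14, -8, 1, -12, -7, -15, -10, 4, -3, -6, -11, 5, 2]
j→10 (data[10]=-11≤2), i→7 (data[7]=4≥2); i<j, swap → [-14, -8, 1, -12, -7, -15, -10, -11, -3, -6, 4, 5, 2]
j→9, i→10; i≥j, return j=9. data = [-14, -8, 1, -12, -7, -15, -10, -11, -3, -6, 4, 5, 2]

[-14, -8, 1, -12, -7, -15, -10, -11, -3, -6, 4, 5, 2]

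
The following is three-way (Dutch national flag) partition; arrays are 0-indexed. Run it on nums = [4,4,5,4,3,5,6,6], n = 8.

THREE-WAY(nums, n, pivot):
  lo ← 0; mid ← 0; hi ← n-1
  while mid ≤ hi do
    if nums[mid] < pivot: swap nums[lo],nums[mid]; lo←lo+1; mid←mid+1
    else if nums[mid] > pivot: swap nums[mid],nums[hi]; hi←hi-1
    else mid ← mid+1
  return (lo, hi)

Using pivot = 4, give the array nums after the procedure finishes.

[3,4,4,4,5,6,6,5]

lo=0 mid=0 hi=7
4=4: mid=1
4=4: mid=2
5>4: swap(2,7), hi=6 ⇒ [4,4,6,4,3,5,6,5]
6>4: swap(2,6), hi=5 ⇒ [4,4,6,4,3,5,6,5]
6>4: swap(2,5), hi=4 ⇒ [4,4,5,4,3,6,6,5]
5>4: swap(2,4), hi=3 ⇒ [4,4,3,4,5,6,6,5]
3<4: swap(0,2), lo=1 mid=3 ⇒ [3,4,4,4,5,6,6,5]
4=4: mid=4
done. lo=1 hi=3; nums=[3,4,4,4,5,6,6,5]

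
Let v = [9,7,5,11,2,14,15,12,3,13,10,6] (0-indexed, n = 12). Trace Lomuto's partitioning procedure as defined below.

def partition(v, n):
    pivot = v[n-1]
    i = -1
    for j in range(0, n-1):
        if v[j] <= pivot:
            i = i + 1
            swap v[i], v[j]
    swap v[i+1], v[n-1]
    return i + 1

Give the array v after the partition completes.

pivot = v[11] = 6; i = -1
j=0: v[0]=9 > 6 → no swap
j=1: v[1]=7 > 6 → no swap
j=2: v[2]=5 ≤ 6 → i=0, swap v[0],v[2] → [5,7,9,11,2,14,15,12,3,13,10,6]
j=3: v[3]=11 > 6 → no swap
j=4: v[4]=2 ≤ 6 → i=1, swap v[1],v[4] → [5,2,9,11,7,14,15,12,3,13,10,6]
j=5: v[5]=14 > 6 → no swap
j=6: v[6]=15 > 6 → no swap
j=7: v[7]=12 > 6 → no swap
j=8: v[8]=3 ≤ 6 → i=2, swap v[2],v[8] → [5,2,3,11,7,14,15,12,9,13,10,6]
j=9: v[9]=13 > 6 → no swap
j=10: v[10]=10 > 6 → no swap
final swap v[3],v[11] → [5,2,3,6,7,14,15,12,9,13,10,11]; return 3

[5,2,3,6,7,14,15,12,9,13,10,11]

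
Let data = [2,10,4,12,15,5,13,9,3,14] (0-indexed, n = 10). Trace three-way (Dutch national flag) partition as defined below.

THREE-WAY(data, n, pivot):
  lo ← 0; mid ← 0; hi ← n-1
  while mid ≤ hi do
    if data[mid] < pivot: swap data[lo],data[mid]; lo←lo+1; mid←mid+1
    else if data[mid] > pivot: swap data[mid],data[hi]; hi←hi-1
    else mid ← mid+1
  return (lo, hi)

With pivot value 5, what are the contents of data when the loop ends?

lo=0 mid=0 hi=9
2<5: swap(0,0), lo=1 mid=1 ⇒ [2,10,4,12,15,5,13,9,3,14]
10>5: swap(1,9), hi=8 ⇒ [2,14,4,12,15,5,13,9,3,10]
14>5: swap(1,8), hi=7 ⇒ [2,3,4,12,15,5,13,9,14,10]
3<5: swap(1,1), lo=2 mid=2 ⇒ [2,3,4,12,15,5,13,9,14,10]
4<5: swap(2,2), lo=3 mid=3 ⇒ [2,3,4,12,15,5,13,9,14,10]
12>5: swap(3,7), hi=6 ⇒ [2,3,4,9,15,5,13,12,14,10]
9>5: swap(3,6), hi=5 ⇒ [2,3,4,13,15,5,9,12,14,10]
13>5: swap(3,5), hi=4 ⇒ [2,3,4,5,15,13,9,12,14,10]
5=5: mid=4
15>5: swap(4,4), hi=3 ⇒ [2,3,4,5,15,13,9,12,14,10]
done. lo=3 hi=3; data=[2,3,4,5,15,13,9,12,14,10]

[2,3,4,5,15,13,9,12,14,10]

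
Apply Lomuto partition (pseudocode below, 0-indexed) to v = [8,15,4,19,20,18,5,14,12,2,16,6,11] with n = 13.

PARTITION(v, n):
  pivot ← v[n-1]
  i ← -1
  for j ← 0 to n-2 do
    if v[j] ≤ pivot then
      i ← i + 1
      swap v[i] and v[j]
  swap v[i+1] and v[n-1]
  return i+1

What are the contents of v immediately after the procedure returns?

[8,4,5,2,6,11,15,14,12,19,16,20,18]

pivot = v[12] = 11; i = -1
j=0: v[0]=8 ≤ 11 → i=0, swap v[0],v[0] (no change) → [8,15,4,19,20,18,5,14,12,2,16,6,11]
j=1: v[1]=15 > 11 → no swap
j=2: v[2]=4 ≤ 11 → i=1, swap v[1],v[2] → [8,4,15,19,20,18,5,14,12,2,16,6,11]
j=3: v[3]=19 > 11 → no swap
j=4: v[4]=20 > 11 → no swap
j=5: v[5]=18 > 11 → no swap
j=6: v[6]=5 ≤ 11 → i=2, swap v[2],v[6] → [8,4,5,19,20,18,15,14,12,2,16,6,11]
j=7: v[7]=14 > 11 → no swap
j=8: v[8]=12 > 11 → no swap
j=9: v[9]=2 ≤ 11 → i=3, swap v[3],v[9] → [8,4,5,2,20,18,15,14,12,19,16,6,11]
j=10: v[10]=16 > 11 → no swap
j=11: v[11]=6 ≤ 11 → i=4, swap v[4],v[11] → [8,4,5,2,6,18,15,14,12,19,16,20,11]
final swap v[5],v[12] → [8,4,5,2,6,11,15,14,12,19,16,20,18]; return 5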